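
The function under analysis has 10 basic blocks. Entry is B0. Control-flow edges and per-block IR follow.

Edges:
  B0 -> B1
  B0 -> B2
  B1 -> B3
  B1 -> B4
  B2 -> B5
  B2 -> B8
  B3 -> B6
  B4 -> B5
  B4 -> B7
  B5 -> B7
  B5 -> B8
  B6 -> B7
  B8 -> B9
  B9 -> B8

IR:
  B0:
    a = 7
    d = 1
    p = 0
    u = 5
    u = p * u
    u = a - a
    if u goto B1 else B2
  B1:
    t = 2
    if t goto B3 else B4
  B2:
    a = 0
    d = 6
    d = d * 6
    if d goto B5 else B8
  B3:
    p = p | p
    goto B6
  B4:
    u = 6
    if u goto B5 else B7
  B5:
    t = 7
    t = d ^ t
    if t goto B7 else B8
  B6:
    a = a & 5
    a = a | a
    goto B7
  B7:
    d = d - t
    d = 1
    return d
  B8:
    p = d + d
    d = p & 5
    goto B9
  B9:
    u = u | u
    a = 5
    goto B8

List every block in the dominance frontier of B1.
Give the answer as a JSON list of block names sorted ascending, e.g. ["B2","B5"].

idom tree: B1←B0 B2←B0 B3←B1 B4←B1 B5←B0 B6←B3 B7←B0 B8←B0 B9←B8
Join-block Dom:
  B5: preds {B2,B4}: {B0,B2} ∩ {B0,B1,B4} = {B0}; idom=B0
  B7: preds {B4,B5,B6}: {B0,B1,B4} ∩ {B0,B5} ∩ {B0,B1,B3,B6} = {B0}; idom=B0
  B8: preds {B2,B5,B9}: {B0,B2} ∩ {B0,B5} ∩ {B0,B8,B9} = {B0}; idom=B0

Frontier:
  B5←B2: walk B2 to B0
  B5←B4: walk B4→B1 to B0
  B7←B4: walk B4→B1 to B0
  B7←B5: walk B5 to B0
  B7←B6: walk B6→B3→B1 to B0
  B8←B2: walk B2 to B0
  B8←B5: walk B5 to B0
  B8←B9: walk B9→B8 to B0
  B0 → ∅
  B1 → {B5,B7}
  B2 → {B5,B8}
  B3 → {B7}
  B4 → {B5,B7}
  B5 → {B7,B8}
  B6 → {B7}
  B7 → ∅
  B8 → {B8}
  B9 → {B8}

DF(B1) = ["B5", "B7"]

Answer: ["B5", "B7"]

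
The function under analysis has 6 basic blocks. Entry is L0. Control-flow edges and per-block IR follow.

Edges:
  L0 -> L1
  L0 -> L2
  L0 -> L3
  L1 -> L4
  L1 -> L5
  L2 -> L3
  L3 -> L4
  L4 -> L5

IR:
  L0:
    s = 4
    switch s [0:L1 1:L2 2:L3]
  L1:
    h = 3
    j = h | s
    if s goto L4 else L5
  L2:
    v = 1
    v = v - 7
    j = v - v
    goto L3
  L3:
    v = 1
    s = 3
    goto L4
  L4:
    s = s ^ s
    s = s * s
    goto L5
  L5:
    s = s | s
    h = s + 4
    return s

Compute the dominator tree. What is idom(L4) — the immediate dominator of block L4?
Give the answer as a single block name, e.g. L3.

Answer: L0

Analysis:
idom tree: L1←L0 L2←L0 L3←L0 L4←L0 L5←L0
Dom at joins:
  L3: preds {L0,L2}: {L0} ∩ {L0,L2} = {L0}; idom=L0
  L4: preds {L1,L3}: {L0,L1} ∩ {L0,L3} = {L0}; idom=L0
  L5: preds {L1,L4}: {L0,L1} ∩ {L0,L4} = {L0}; idom=L0

idom(L4) = L0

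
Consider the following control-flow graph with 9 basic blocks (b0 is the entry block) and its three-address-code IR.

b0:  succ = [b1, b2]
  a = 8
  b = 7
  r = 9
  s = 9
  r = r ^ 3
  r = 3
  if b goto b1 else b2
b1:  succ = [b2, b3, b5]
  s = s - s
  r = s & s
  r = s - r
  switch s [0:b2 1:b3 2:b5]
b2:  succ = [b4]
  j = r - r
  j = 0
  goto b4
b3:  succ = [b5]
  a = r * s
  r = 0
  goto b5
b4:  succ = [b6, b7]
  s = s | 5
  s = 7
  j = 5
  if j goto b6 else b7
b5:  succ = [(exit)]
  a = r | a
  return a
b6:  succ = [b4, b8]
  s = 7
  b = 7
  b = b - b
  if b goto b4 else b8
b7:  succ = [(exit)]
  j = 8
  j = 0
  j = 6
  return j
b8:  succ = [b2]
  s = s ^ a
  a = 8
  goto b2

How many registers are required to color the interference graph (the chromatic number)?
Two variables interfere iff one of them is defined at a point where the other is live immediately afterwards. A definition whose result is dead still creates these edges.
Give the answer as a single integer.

def/use:
  b0: {a,b,r,s} / ∅
  b1: {r,s} / {s}
  b2: {j} / {r}
  b3: {a,r} / {r,s}
  b4: {j,s} / {s}
  b5: {a} / {a,r}
  b6: {b,s} / ∅
  b7: {j} / ∅
  b8: {a,s} / {a,s}

Liveness:
  b0: in=∅ out={a,r,s}
  b1: in={a,s} out={a,r,s}
  b2: in={a,r,s} out={a,r,s}
  b3: in={r,s} out={a,r}
  b4: in={a,r,s} out={a,r}
  b5: in={a,r} out=∅
  b6: in={a,r} out={a,r,s}
  b7: in=∅ out=∅
  b8: in={a,r,s} out={a,r,s}

Interference:
  a↔{b,j,r,s}
  b↔{a,r,s}
  j↔{a,r,s}
  r↔{a,b,j,s}
  s↔{a,b,j,r}

Registers:
  {a,b,r,s} pairwise interfere (4-clique) ⇒ χ ≥ 4
  assign a→r0 b→r3 j→r3 r→r1 s→r2 — no edge inside a register ⇒ χ ≤ 4
  χ = 4

Answer: 4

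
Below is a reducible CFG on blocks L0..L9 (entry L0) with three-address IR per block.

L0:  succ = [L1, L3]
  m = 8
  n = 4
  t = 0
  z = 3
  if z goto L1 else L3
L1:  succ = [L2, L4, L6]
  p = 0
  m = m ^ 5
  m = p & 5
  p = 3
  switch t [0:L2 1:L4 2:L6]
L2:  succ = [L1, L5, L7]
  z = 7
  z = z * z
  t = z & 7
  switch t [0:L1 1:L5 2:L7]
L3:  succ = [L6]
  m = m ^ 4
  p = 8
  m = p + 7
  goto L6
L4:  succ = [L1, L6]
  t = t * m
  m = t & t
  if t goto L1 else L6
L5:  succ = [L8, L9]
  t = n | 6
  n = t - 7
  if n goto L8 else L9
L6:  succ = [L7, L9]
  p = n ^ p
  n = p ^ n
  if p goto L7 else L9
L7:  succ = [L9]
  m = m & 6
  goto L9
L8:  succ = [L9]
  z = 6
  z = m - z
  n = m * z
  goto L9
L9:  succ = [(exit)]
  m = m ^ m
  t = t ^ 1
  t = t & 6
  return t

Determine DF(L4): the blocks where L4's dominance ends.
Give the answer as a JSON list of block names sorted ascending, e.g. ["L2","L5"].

Answer: ["L1", "L6"]

Derivation:
idom tree: L1←L0 L2←L1 L3←L0 L4←L1 L5←L2 L6←L0 L7←L0 L8←L5 L9←L0
Dom∩ at merges:
  L1: preds {L0,L2,L4}: {L0} ∩ {L0,L1,L2} ∩ {L0,L1,L4} = {L0}; idom=L0
  L6: preds {L1,L3,L4}: {L0,L1} ∩ {L0,L3} ∩ {L0,L1,L4} = {L0}; idom=L0
  L7: preds {L2,L6}: {L0,L1,L2} ∩ {L0,L6} = {L0}; idom=L0
  L9: preds {L5,L6,L7,L8}: {L0,L1,L2,L5} ∩ {L0,L6} ∩ {L0,L7} ∩ {L0,L1,L2,L5,L8} = {L0}; idom=L0

DF derivation:
  join L1 pred L0: · stop@L0
  join L1 pred L2: L2→L1 stop@L0
  join L1 pred L4: L4→L1 stop@L0
  join L6 pred L1: L1 stop@L0
  join L6 pred L3: L3 stop@L0
  join L6 pred L4: L4→L1 stop@L0
  join L7 pred L2: L2→L1 stop@L0
  join L7 pred L6: L6 stop@L0
  join L9 pred L5: L5→L2→L1 stop@L0
  join L9 pred L6: L6 stop@L0
  join L9 pred L7: L7 stop@L0
  join L9 pred L8: L8→L5→L2→L1 stop@L0
  L0: DF=∅
  L1: DF={L1,L6,L7,L9}
  L2: DF={L1,L7,L9}
  L3: DF={L6}
  L4: DF={L1,L6}
  L5: DF={L9}
  L6: DF={L7,L9}
  L7: DF={L9}
  L8: DF={L9}
  L9: DF=∅

DF(L4) = ["L1", "L6"]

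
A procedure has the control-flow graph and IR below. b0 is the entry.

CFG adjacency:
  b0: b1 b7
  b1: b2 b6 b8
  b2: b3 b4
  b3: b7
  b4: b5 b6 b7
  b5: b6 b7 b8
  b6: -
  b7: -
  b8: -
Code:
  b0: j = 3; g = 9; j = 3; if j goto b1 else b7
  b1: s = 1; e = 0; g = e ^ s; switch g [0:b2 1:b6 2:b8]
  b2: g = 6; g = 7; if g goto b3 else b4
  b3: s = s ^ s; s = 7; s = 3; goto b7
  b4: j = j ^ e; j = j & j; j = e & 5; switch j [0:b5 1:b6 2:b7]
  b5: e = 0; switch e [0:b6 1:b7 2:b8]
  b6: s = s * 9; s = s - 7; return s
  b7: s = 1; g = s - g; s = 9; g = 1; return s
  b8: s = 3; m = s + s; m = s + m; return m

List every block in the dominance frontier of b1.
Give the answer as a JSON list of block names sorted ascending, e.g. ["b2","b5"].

Answer: ["b7"]

Derivation:
idom tree: b1←b0 b2←b1 b3←b2 b4←b2 b5←b4 b6←b1 b7←b0 b8←b1
Join-block Dom:
  b6: preds {b1,b4,b5}: {b0,b1} ∩ {b0,b1,b2,b4} ∩ {b0,b1,b2,b4,b5} = {b0,b1}; idom=b1
  b7: preds {b0,b3,b4,b5}: {b0} ∩ {b0,b1,b2,b3} ∩ {b0,b1,b2,b4} ∩ {b0,b1,b2,b4,b5} = {b0}; idom=b0
  b8: preds {b1,b5}: {b0,b1} ∩ {b0,b1,b2,b4,b5} = {b0,b1}; idom=b1

Frontier:
  join b6 pred b1: · stop@b1
  join b6 pred b4: b4→b2 stop@b1
  join b6 pred b5: b5→b4→b2 stop@b1
  join b7 pred b0: · stop@b0
  join b7 pred b3: b3→b2→b1 stop@b0
  join b7 pred b4: b4→b2→b1 stop@b0
  join b7 pred b5: b5→b4→b2→b1 stop@b0
  join b8 pred b1: · stop@b1
  join b8 pred b5: b5→b4→b2 stop@b1
  b0 → ∅
  b1 → {b7}
  b2 → {b6,b7,b8}
  b3 → {b7}
  b4 → {b6,b7,b8}
  b5 → {b6,b7,b8}
  b6 → ∅
  b7 → ∅
  b8 → ∅

DF(b1) = ["b7"]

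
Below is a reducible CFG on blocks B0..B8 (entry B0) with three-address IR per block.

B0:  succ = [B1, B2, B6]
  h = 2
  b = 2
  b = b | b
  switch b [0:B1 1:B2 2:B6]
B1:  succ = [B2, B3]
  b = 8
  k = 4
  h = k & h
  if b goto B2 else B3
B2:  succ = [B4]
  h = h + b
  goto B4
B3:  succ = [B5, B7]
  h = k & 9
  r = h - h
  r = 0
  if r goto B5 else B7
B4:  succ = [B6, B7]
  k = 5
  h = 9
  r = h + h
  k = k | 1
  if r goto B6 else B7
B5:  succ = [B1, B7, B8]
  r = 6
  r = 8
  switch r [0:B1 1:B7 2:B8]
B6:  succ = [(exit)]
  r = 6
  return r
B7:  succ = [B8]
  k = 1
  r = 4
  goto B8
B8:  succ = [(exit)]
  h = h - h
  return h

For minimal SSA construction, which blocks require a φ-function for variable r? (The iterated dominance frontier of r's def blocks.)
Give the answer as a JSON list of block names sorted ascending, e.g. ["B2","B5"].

Answer: ["B1", "B2", "B6", "B7", "B8"]

Working:
idom tree: B1←B0 B2←B0 B3←B1 B4←B2 B5←B3 B6←B0 B7←B0 B8←B0
Dom∩ at merges:
  B1: preds {B0,B5}: {B0} ∩ {B0,B1,B3,B5} = {B0}; idom=B0
  B2: preds {B0,B1}: {B0} ∩ {B0,B1} = {B0}; idom=B0
  B6: preds {B0,B4}: {B0} ∩ {B0,B2,B4} = {B0}; idom=B0
  B7: preds {B3,B4,B5}: {B0,B1,B3} ∩ {B0,B2,B4} ∩ {B0,B1,B3,B5} = {B0}; idom=B0
  B8: preds {B5,B7}: {B0,B1,B3,B5} ∩ {B0,B7} = {B0}; idom=B0

DF walk-up:
  B1←B0: walk · to B0
  B1←B5: walk B5→B3→B1 to B0
  B2←B0: walk · to B0
  B2←B1: walk B1 to B0
  B6←B0: walk · to B0
  B6←B4: walk B4→B2 to B0
  B7←B3: walk B3→B1 to B0
  B7←B4: walk B4→B2 to B0
  B7←B5: walk B5→B3→B1 to B0
  B8←B5: walk B5→B3→B1 to B0
  B8←B7: walk B7 to B0
  B0 → ∅
  B1 → {B1,B2,B7,B8}
  B2 → {B6,B7}
  B3 → {B1,B7,B8}
  B4 → {B6,B7}
  B5 → {B1,B7,B8}
  B6 → ∅
  B7 → {B8}
  B8 → ∅

φ for r: defs {B3,B4,B5,B6,B7}
  DF⁺ = {B1,B2,B6,B7,B8}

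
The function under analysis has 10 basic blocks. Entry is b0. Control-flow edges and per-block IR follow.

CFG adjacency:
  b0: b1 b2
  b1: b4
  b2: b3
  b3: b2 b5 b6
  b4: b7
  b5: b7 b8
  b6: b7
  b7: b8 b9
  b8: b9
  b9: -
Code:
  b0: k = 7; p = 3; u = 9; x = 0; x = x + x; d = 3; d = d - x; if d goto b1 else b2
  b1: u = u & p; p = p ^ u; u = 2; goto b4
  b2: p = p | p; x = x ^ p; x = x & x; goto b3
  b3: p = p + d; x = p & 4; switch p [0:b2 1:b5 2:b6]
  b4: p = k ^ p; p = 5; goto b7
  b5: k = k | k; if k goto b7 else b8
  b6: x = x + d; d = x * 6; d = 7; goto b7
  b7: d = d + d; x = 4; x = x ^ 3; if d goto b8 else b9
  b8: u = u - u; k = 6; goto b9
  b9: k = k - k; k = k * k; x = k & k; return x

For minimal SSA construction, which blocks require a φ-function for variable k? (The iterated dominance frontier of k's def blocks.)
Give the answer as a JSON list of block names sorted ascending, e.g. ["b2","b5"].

idom tree: b1←b0 b2←b0 b3←b2 b4←b1 b5←b3 b6←b3 b7←b0 b8←b0 b9←b0
Join-block Dom:
  b2: preds {b0,b3}: {b0} ∩ {b0,b2,b3} = {b0}; idom=b0
  b7: preds {b4,b5,b6}: {b0,b1,b4} ∩ {b0,b2,b3,b5} ∩ {b0,b2,b3,b6} = {b0}; idom=b0
  b8: preds {b5,b7}: {b0,b2,b3,b5} ∩ {b0,b7} = {b0}; idom=b0
  b9: preds {b7,b8}: {b0,b7} ∩ {b0,b8} = {b0}; idom=b0

DF derivation:
  join b2 pred b0: · stop@b0
  join b2 pred b3: b3→b2 stop@b0
  join b7 pred b4: b4→b1 stop@b0
  join b7 pred b5: b5→b3→b2 stop@b0
  join b7 pred b6: b6→b3→b2 stop@b0
  join b8 pred b5: b5→b3→b2 stop@b0
  join b8 pred b7: b7 stop@b0
  join b9 pred b7: b7 stop@b0
  join b9 pred b8: b8 stop@b0
  DF(b0)=∅
  DF(b1)={b7}
  DF(b2)={b2,b7,b8}
  DF(b3)={b2,b7,b8}
  DF(b4)={b7}
  DF(b5)={b7,b8}
  DF(b6)={b7}
  DF(b7)={b8,b9}
  DF(b8)={b9}
  DF(b9)=∅

φ for k: defs {b0,b5,b8,b9}
  DF⁺ = {b7,b8,b9}

Answer: ["b7", "b8", "b9"]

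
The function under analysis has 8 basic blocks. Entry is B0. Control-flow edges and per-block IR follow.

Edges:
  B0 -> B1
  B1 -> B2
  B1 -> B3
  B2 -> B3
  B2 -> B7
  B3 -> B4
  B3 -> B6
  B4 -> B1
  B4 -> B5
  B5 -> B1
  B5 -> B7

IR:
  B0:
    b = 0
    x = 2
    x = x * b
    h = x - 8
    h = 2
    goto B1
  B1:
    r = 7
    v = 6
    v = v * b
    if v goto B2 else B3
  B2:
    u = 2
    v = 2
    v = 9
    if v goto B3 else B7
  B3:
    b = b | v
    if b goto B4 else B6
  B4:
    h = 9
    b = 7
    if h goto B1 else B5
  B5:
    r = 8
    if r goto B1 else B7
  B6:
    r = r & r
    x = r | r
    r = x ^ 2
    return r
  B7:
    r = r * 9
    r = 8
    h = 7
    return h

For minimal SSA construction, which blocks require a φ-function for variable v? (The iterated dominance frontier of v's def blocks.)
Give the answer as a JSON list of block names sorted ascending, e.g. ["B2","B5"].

idom tree: B1←B0 B2←B1 B3←B1 B4←B3 B5←B4 B6←B3 B7←B1
Dom at joins:
  B1: preds {B0,B4,B5}: {B0} ∩ {B0,B1,B3,B4} ∩ {B0,B1,B3,B4,B5} = {B0}; idom=B0
  B3: preds {B1,B2}: {B0,B1} ∩ {B0,B1,B2} = {B0,B1}; idom=B1
  B7: preds {B2,B5}: {B0,B1,B2} ∩ {B0,B1,B3,B4,B5} = {B0,B1}; idom=B1

DF walk-up:
  join B1 pred B0: · stop@B0
  join B1 pred B4: B4→B3→B1 stop@B0
  join B1 pred B5: B5→B4→B3→B1 stop@B0
  join B3 pred B1: · stop@B1
  join B3 pred B2: B2 stop@B1
  join B7 pred B2: B2 stop@B1
  join B7 pred B5: B5→B4→B3 stop@B1
  DF(B0)=∅
  DF(B1)={B1}
  DF(B2)={B3,B7}
  DF(B3)={B1,B7}
  DF(B4)={B1,B7}
  DF(B5)={B1,B7}
  DF(B6)=∅
  DF(B7)=∅

φ for v: defs {B1,B2}
  DF⁺ = {B1,B3,B7}

Answer: ["B1", "B3", "B7"]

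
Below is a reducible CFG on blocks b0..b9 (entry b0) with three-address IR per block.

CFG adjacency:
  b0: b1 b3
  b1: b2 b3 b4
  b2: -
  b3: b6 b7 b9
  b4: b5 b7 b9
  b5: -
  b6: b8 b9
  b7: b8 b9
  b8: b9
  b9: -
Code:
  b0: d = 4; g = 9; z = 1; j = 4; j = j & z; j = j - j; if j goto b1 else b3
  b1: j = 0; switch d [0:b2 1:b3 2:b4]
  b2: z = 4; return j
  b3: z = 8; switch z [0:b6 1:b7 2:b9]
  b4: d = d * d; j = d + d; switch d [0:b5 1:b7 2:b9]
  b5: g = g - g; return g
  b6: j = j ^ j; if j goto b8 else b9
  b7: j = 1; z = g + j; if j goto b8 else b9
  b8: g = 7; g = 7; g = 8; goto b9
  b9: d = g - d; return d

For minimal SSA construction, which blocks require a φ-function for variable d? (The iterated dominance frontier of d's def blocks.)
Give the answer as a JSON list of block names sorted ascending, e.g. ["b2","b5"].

Answer: ["b7", "b8", "b9"]

Derivation:
idom tree: b1←b0 b2←b1 b3←b0 b4←b1 b5←b4 b6←b3 b7←b0 b8←b0 b9←b0
Dom∩ at merges:
  b3: preds {b0,b1}: {b0} ∩ {b0,b1} = {b0}; idom=b0
  b7: preds {b3,b4}: {b0,b3} ∩ {b0,b1,b4} = {b0}; idom=b0
  b8: preds {b6,b7}: {b0,b3,b6} ∩ {b0,b7} = {b0}; idom=b0
  b9: preds {b3,b4,b6,b7,b8}: {b0,b3} ∩ {b0,b1,b4} ∩ {b0,b3,b6} ∩ {b0,b7} ∩ {b0,b8} = {b0}; idom=b0

DF walk-up:
  join b3 pred b0: · stop@b0
  join b3 pred b1: b1 stop@b0
  join b7 pred b3: b3 stop@b0
  join b7 pred b4: b4→b1 stop@b0
  join b8 pred b6: b6→b3 stop@b0
  join b8 pred b7: b7 stop@b0
  join b9 pred b3: b3 stop@b0
  join b9 pred b4: b4→b1 stop@b0
  join b9 pred b6: b6→b3 stop@b0
  join b9 pred b7: b7 stop@b0
  join b9 pred b8: b8 stop@b0
  b0 → ∅
  b1 → {b3,b7,b9}
  b2 → ∅
  b3 → {b7,b8,b9}
  b4 → {b7,b9}
  b5 → ∅
  b6 → {b8,b9}
  b7 → {b8,b9}
  b8 → {b9}
  b9 → ∅

φ for d: defs {b0,b4,b9}
  DF⁺ = {b7,b8,b9}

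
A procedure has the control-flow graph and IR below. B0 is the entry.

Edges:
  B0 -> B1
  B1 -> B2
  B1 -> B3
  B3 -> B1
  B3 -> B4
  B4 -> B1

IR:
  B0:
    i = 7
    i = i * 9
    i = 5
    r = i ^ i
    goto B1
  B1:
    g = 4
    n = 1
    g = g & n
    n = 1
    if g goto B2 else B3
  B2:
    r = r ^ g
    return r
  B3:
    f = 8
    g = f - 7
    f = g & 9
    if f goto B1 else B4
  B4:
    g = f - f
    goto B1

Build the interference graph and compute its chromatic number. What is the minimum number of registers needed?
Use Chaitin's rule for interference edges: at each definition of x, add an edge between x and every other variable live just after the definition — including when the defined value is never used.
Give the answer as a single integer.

Per-block:
  B0: def={i,r} ue=∅
  B1: def={g,n} ue=∅
  B2: def={r} ue={g,r}
  B3: def={f,g} ue=∅
  B4: def={g} ue={f}

Backward fixpoint:
  live B0: ∅→{r}
  live B1: {r}→{g,r}
  live B2: {g,r}→∅
  live B3: {r}→{f,r}
  live B4: {f,r}→{r}

Interfere edges:
  f: {r}
  g: {n,r}
  i: ∅
  n: {g,r}
  r: {f,g,n}

Colouring:
  clique {g,n,r} ⇒ need ≥ 3
  assign f→R1 g→R1 i→R0 n→R2 r→R0 — no edge inside a register ⇒ χ ≤ 3
  χ = 3

Answer: 3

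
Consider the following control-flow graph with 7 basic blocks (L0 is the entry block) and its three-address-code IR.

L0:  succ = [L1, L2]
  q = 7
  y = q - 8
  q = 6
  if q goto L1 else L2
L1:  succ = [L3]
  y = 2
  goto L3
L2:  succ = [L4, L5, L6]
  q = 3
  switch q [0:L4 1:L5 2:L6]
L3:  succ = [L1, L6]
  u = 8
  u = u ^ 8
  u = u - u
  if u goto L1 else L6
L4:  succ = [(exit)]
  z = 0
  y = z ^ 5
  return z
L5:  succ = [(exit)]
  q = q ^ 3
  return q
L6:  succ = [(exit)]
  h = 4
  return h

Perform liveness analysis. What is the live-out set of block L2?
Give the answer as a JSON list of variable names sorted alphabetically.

def/use:
  L0: def={q,y} ue=∅
  L1: def={y} ue=∅
  L2: def={q} ue=∅
  L3: def={u} ue=∅
  L4: def={y,z} ue=∅
  L5: def={q} ue={q}
  L6: def={h} ue=∅

Live sets:
  L0 li=∅ lo=∅
  L1 li=∅ lo=∅
  L2 li=∅ lo={q}
  L3 li=∅ lo=∅
  L4 li=∅ lo=∅
  L5 li={q} lo=∅
  L6 li=∅ lo=∅

live-out(L2) = ["q"]

Answer: ["q"]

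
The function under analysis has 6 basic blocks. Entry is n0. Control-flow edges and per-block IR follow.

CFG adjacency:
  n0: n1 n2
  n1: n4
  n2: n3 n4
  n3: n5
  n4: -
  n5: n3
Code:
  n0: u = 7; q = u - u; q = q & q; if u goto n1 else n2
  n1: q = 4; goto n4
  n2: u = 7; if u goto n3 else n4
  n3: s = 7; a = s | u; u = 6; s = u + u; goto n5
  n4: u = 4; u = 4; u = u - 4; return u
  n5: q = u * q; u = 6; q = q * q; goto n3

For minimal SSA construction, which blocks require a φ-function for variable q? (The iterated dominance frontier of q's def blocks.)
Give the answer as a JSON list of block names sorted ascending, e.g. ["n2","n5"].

idom tree: n1←n0 n2←n0 n3←n2 n4←n0 n5←n3
Join-block Dom:
  n3: preds {n2,n5}: {n0,n2} ∩ {n0,n2,n3,n5} = {n0,n2}; idom=n2
  n4: preds {n1,n2}: {n0,n1} ∩ {n0,n2} = {n0}; idom=n0

DF derivation:
  join n3 pred n2: · stop@n2
  join n3 pred n5: n5→n3 stop@n2
  join n4 pred n1: n1 stop@n0
  join n4 pred n2: n2 stop@n0
  DF(n0)=∅
  DF(n1)={n4}
  DF(n2)={n4}
  DF(n3)={n3}
  DF(n4)=∅
  DF(n5)={n3}

φ for q: defs {n0,n1,n5}
  DF⁺ = {n3,n4}

Answer: ["n3", "n4"]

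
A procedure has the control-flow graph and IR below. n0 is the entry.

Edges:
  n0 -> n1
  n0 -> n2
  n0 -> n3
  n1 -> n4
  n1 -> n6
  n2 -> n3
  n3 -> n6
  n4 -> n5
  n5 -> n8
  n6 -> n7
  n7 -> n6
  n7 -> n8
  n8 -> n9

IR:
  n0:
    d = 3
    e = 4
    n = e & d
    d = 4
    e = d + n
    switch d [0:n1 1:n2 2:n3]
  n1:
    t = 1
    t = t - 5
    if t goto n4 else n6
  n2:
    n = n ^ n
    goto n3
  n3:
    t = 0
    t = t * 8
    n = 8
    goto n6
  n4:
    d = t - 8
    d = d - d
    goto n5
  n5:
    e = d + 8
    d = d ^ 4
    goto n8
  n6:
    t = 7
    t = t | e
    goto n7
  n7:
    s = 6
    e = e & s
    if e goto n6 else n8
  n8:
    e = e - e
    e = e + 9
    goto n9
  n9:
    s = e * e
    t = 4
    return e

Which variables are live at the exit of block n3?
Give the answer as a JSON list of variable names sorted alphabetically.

Answer: ["e"]

Working:
def/use:
  n0: {d,e,n} / ∅
  n1: {t} / ∅
  n2: {n} / {n}
  n3: {n,t} / ∅
  n4: {d} / {t}
  n5: {d,e} / {d}
  n6: {t} / {e}
  n7: {e,s} / {e}
  n8: {e} / {e}
  n9: {s,t} / {e}

Live sets:
  n0: in=∅ out={e,n}
  n1: in={e} out={e,t}
  n2: in={e,n} out={e}
  n3: in={e} out={e}
  n4: in={t} out={d}
  n5: in={d} out={e}
  n6: in={e} out={e}
  n7: in={e} out={e}
  n8: in={e} out={e}
  n9: in={e} out=∅

live-out(n3) = ["e"]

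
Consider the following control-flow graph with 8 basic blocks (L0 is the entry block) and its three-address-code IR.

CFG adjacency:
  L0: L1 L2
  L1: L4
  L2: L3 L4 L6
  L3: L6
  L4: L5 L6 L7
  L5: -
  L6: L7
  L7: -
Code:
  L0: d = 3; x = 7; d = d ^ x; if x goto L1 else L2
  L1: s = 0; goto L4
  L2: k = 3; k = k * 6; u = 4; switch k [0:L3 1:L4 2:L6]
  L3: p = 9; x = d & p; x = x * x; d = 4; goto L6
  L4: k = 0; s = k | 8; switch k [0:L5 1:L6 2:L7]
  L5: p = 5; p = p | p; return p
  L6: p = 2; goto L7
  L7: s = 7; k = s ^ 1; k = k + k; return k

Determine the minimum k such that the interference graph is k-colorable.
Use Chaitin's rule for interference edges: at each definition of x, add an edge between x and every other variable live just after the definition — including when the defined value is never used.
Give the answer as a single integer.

Per-block:
  L0 def {d,x} use ∅
  L1 def {s} use ∅
  L2 def {k,u} use ∅
  L3 def {d,p,x} use {d}
  L4 def {k,s} use ∅
  L5 def {p} use ∅
  L6 def {p} use ∅
  L7 def {k,s} use ∅

Backward fixpoint:
  L0: in=∅ out={d}
  L1: in=∅ out=∅
  L2: in={d} out={d}
  L3: in={d} out=∅
  L4: in=∅ out=∅
  L5: in=∅ out=∅
  L6: in=∅ out=∅
  L7: in=∅ out=∅

Interfere edges:
  d — {k,p,u,x}
  k — {d,s,u}
  p — {d}
  s — {k}
  u — {d,k}
  x — {d}

Registers:
  clique {d,k,u} ⇒ need ≥ 3
  3-colouring: r0={d,s}  r1={k,p,x}  r2={u}
  χ = 3

Answer: 3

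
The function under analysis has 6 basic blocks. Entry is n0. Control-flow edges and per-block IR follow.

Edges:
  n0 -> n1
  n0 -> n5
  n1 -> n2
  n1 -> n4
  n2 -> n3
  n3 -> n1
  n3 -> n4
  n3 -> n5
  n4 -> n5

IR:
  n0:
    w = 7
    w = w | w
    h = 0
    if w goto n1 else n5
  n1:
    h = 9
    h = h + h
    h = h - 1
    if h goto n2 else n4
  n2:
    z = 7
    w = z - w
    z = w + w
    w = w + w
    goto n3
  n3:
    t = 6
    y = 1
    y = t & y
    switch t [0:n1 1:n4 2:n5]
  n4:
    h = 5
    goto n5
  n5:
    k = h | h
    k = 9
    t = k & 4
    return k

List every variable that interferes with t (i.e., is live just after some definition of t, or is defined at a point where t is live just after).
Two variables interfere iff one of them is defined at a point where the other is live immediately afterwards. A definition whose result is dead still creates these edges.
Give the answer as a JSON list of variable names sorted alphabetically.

Answer: ["h", "k", "w", "y"]

Derivation:
Block summaries:
  n0: {h,w} / ∅
  n1: {h} / ∅
  n2: {w,z} / {w}
  n3: {t,y} / ∅
  n4: {h} / ∅
  n5: {k,t} / {h}

Liveness:
  live n0: ∅→{h,w}
  live n1: {w}→{h,w}
  live n2: {h,w}→{h,w}
  live n3: {h,w}→{h,w}
  live n4: ∅→{h}
  live n5: {h}→∅

Interfere edges:
  h — {t,w,y,z}
  k — {t}
  t — {h,k,w,y}
  w — {h,t,y,z}
  y — {h,t,w}
  z — {h,w}

N(t) = ["h", "k", "w", "y"]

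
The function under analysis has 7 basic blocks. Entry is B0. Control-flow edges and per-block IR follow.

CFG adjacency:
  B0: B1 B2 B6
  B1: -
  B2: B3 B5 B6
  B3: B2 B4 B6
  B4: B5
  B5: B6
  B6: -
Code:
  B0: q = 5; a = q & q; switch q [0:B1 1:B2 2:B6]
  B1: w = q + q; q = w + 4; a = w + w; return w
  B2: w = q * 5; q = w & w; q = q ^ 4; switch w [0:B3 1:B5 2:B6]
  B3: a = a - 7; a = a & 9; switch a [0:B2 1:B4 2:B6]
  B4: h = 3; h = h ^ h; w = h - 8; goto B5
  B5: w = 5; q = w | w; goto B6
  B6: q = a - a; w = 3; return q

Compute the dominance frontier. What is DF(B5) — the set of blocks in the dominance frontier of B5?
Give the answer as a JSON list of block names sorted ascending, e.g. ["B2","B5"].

idom tree: B1←B0 B2←B0 B3←B2 B4←B3 B5←B2 B6←B0
Dom∩ at merges:
  B2: preds {B0,B3}: {B0} ∩ {B0,B2,B3} = {B0}; idom=B0
  B5: preds {B2,B4}: {B0,B2} ∩ {B0,B2,B3,B4} = {B0,B2}; idom=B2
  B6: preds {B0,B2,B3,B5}: {B0} ∩ {B0,B2} ∩ {B0,B2,B3} ∩ {B0,B2,B5} = {B0}; idom=B0

DF walk-up:
  join B2 pred B0: · stop@B0
  join B2 pred B3: B3→B2 stop@B0
  join B5 pred B2: · stop@B2
  join B5 pred B4: B4→B3 stop@B2
  join B6 pred B0: · stop@B0
  join B6 pred B2: B2 stop@B0
  join B6 pred B3: B3→B2 stop@B0
  join B6 pred B5: B5→B2 stop@B0
  DF(B0)=∅
  DF(B1)=∅
  DF(B2)={B2,B6}
  DF(B3)={B2,B5,B6}
  DF(B4)={B5}
  DF(B5)={B6}
  DF(B6)=∅

DF(B5) = ["B6"]

Answer: ["B6"]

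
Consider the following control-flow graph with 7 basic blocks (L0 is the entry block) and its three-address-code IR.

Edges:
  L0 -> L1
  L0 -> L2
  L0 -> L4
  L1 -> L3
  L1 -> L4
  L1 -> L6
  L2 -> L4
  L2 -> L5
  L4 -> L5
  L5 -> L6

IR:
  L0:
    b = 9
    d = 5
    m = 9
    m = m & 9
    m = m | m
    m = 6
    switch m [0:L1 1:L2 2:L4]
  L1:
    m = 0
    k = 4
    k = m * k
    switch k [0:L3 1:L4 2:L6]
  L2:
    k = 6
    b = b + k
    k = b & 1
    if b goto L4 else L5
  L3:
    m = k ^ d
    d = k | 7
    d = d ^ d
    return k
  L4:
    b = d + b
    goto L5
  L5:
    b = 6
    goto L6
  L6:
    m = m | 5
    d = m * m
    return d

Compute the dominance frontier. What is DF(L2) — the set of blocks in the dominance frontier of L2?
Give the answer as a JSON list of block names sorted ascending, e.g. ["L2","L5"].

idom tree: L1←L0 L2←L0 L3←L1 L4←L0 L5←L0 L6←L0
Dom∩ at merges:
  L4: preds {L0,L1,L2}: {L0} ∩ {L0,L1} ∩ {L0,L2} = {L0}; idom=L0
  L5: preds {L2,L4}: {L0,L2} ∩ {L0,L4} = {L0}; idom=L0
  L6: preds {L1,L5}: {L0,L1} ∩ {L0,L5} = {L0}; idom=L0

Frontier:
  L4←L0: walk · to L0
  L4←L1: walk L1 to L0
  L4←L2: walk L2 to L0
  L5←L2: walk L2 to L0
  L5←L4: walk L4 to L0
  L6←L1: walk L1 to L0
  L6←L5: walk L5 to L0
  L0: DF=∅
  L1: DF={L4,L6}
  L2: DF={L4,L5}
  L3: DF=∅
  L4: DF={L5}
  L5: DF={L6}
  L6: DF=∅

DF(L2) = ["L4", "L5"]

Answer: ["L4", "L5"]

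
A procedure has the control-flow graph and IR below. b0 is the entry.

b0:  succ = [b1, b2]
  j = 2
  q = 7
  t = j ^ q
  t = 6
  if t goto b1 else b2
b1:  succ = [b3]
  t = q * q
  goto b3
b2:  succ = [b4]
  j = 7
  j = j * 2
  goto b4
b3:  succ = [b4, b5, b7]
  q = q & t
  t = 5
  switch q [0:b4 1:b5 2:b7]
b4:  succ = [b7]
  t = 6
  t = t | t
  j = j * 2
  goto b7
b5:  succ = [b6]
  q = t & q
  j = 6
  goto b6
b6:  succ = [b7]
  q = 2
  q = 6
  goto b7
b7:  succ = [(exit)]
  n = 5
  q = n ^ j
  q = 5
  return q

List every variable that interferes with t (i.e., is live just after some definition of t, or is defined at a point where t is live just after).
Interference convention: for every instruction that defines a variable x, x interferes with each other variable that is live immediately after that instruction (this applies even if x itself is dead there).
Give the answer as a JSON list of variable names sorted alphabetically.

Answer: ["j", "q"]

Derivation:
Per-block:
  b0 def {j,q,t} use ∅
  b1 def {t} use {q}
  b2 def {j} use ∅
  b3 def {q,t} use {q,t}
  b4 def {j,t} use {j}
  b5 def {j,q} use {q,t}
  b6 def {q} use ∅
  b7 def {n,q} use {j}

Live sets:
  live b0: ∅→{j,q}
  live b1: {j,q}→{j,q,t}
  live b2: ∅→{j}
  live b3: {j,q,t}→{j,q,t}
  live b4: {j}→{j}
  live b5: {q,t}→{j}
  live b6: {j}→{j}
  live b7: {j}→∅

Interference:
  j: {n,q,t}
  n: {j}
  q: {j,t}
  t: {j,q}

N(t) = ["j", "q"]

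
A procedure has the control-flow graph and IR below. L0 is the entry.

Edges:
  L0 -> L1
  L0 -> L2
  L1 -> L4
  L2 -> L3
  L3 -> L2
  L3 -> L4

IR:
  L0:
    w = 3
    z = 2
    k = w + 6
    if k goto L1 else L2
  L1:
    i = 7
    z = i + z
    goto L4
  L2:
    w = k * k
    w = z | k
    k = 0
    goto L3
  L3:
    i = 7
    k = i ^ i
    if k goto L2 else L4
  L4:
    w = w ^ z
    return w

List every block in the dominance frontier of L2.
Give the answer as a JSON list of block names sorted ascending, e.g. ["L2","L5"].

idom tree: L1←L0 L2←L0 L3←L2 L4←L0
Dom∩ at merges:
  L2: preds {L0,L3}: {L0} ∩ {L0,L2,L3} = {L0}; idom=L0
  L4: preds {L1,L3}: {L0,L1} ∩ {L0,L2,L3} = {L0}; idom=L0

Frontier:
  L2←L0: walk · to L0
  L2←L3: walk L3→L2 to L0
  L4←L1: walk L1 to L0
  L4←L3: walk L3→L2 to L0
  DF(L0)=∅
  DF(L1)={L4}
  DF(L2)={L2,L4}
  DF(L3)={L2,L4}
  DF(L4)=∅

DF(L2) = ["L2", "L4"]

Answer: ["L2", "L4"]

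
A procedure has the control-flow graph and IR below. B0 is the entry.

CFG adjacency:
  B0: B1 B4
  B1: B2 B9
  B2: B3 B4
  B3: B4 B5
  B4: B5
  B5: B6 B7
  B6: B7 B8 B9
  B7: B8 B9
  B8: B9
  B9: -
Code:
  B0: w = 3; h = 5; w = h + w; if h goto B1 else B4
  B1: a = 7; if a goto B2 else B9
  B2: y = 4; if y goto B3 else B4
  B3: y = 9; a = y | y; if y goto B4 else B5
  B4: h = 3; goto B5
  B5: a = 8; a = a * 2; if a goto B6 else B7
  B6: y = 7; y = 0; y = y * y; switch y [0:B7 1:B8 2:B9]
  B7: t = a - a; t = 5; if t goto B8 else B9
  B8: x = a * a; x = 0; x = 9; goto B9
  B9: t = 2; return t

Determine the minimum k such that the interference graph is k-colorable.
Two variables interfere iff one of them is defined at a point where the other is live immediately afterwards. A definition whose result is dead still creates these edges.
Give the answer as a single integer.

Block summaries:
  B0 def {h,w} use ∅
  B1 def {a} use ∅
  B2 def {y} use ∅
  B3 def {a,y} use ∅
  B4 def {h} use ∅
  B5 def {a} use ∅
  B6 def {y} use ∅
  B7 def {t} use {a}
  B8 def {x} use {a}
  B9 def {t} use ∅

Live sets:
  B0: in=∅ out=∅
  B1: in=∅ out=∅
  B2: in=∅ out=∅
  B3: in=∅ out=∅
  B4: in=∅ out=∅
  B5: in=∅ out={a}
  B6: in={a} out={a}
  B7: in={a} out={a}
  B8: in={a} out=∅
  B9: in=∅ out=∅

Conflict graph:
  a — {t,y}
  h — {w}
  t — {a}
  w — {h}
  x — ∅
  y — {a}

Colouring:
  lower bound: {a,t} mutually conflict ⇒ χ ≥ 2
  assign a→c0 h→c0 t→c1 w→c1 x→c0 y→c1 — no edge inside a register ⇒ χ ≤ 2
  χ = 2

Answer: 2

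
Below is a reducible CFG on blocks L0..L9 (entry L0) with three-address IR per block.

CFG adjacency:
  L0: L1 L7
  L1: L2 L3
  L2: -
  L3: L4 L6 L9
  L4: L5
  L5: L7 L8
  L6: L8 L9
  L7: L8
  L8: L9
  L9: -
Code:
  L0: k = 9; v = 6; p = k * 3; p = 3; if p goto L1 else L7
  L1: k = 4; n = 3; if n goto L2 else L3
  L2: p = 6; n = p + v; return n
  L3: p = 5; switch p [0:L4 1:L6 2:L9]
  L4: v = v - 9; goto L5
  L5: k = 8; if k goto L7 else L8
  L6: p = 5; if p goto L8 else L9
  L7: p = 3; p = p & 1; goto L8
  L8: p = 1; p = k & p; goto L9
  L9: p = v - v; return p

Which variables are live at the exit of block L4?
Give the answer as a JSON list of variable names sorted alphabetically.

Answer: ["v"]

Working:
Per-block:
  L0: {k,p,v} / ∅
  L1: {k,n} / ∅
  L2: {n,p} / {v}
  L3: {p} / ∅
  L4: {v} / {v}
  L5: {k} / ∅
  L6: {p} / ∅
  L7: {p} / ∅
  L8: {p} / {k}
  L9: {p} / {v}

Live sets:
  live L0: ∅→{k,v}
  live L1: {v}→{k,v}
  live L2: {v}→∅
  live L3: {k,v}→{k,v}
  live L4: {v}→{v}
  live L5: {v}→{k,v}
  live L6: {k,v}→{k,v}
  live L7: {k,v}→{k,v}
  live L8: {k,v}→{v}
  live L9: {v}→∅

live-out(L4) = ["v"]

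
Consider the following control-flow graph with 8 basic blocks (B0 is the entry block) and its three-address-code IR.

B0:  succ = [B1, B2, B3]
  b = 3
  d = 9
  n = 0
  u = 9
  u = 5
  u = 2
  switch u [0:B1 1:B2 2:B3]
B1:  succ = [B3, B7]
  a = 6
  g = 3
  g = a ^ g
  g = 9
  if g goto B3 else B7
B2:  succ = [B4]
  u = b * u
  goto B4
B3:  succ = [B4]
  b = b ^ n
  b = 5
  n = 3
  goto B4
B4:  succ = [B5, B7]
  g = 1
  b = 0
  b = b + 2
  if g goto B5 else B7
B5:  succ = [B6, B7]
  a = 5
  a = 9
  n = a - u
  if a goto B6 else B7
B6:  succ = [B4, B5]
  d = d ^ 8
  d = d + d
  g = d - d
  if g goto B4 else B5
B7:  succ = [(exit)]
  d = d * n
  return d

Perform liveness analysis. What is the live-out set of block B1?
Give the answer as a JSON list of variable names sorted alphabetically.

Answer: ["b", "d", "n", "u"]

Derivation:
Per-block:
  B0 def {b,d,n,u} use ∅
  B1 def {a,g} use ∅
  B2 def {u} use {b,u}
  B3 def {b,n} use {b,n}
  B4 def {b,g} use ∅
  B5 def {a,n} use {u}
  B6 def {d,g} use {d}
  B7 def {d} use {d,n}

Liveness:
  live B0: ∅→{b,d,n,u}
  live B1: {b,d,n,u}→{b,d,n,u}
  live B2: {b,d,n,u}→{d,n,u}
  live B3: {b,d,n,u}→{d,n,u}
  live B4: {d,n,u}→{d,n,u}
  live B5: {d,u}→{d,n,u}
  live B6: {d,n,u}→{d,n,u}
  live B7: {d,n}→∅

live-out(B1) = ["b", "d", "n", "u"]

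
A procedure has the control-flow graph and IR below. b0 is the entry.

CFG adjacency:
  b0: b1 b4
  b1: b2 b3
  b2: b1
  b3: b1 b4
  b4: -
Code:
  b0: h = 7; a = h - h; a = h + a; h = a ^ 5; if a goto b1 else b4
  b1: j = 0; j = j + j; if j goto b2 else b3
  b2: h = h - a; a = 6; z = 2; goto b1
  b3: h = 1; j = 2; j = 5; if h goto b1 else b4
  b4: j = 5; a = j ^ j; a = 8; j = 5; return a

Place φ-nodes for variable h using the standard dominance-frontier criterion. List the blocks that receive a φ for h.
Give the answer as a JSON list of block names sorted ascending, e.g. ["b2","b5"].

idom tree: b1←b0 b2←b1 b3←b1 b4←b0
Dom∩ at merges:
  b1: preds {b0,b2,b3}: {b0} ∩ {b0,b1,b2} ∩ {b0,b1,b3} = {b0}; idom=b0
  b4: preds {b0,b3}: {b0} ∩ {b0,b1,b3} = {b0}; idom=b0

DF derivation:
  join b1 pred b0: · stop@b0
  join b1 pred b2: b2→b1 stop@b0
  join b1 pred b3: b3→b1 stop@b0
  join b4 pred b0: · stop@b0
  join b4 pred b3: b3→b1 stop@b0
  b0 → ∅
  b1 → {b1,b4}
  b2 → {b1}
  b3 → {b1,b4}
  b4 → ∅

φ for h: defs {b0,b2,b3}
  DF⁺ = {b1,b4}

Answer: ["b1", "b4"]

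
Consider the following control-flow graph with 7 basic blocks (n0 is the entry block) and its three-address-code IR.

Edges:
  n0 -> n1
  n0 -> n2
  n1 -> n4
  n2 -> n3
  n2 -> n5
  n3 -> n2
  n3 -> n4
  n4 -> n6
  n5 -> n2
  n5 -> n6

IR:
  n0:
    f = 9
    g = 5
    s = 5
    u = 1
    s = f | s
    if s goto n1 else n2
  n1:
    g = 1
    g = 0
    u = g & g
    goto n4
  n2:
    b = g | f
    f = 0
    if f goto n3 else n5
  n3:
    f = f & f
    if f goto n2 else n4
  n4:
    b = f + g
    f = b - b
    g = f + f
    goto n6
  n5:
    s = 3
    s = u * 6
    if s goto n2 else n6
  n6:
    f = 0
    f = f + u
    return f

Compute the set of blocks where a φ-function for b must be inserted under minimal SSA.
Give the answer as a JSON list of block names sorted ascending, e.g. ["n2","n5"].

idom tree: n1←n0 n2←n0 n3←n2 n4←n0 n5←n2 n6←n0
Join-block Dom:
  n2: preds {n0,n3,n5}: {n0} ∩ {n0,n2,n3} ∩ {n0,n2,n5} = {n0}; idom=n0
  n4: preds {n1,n3}: {n0,n1} ∩ {n0,n2,n3} = {n0}; idom=n0
  n6: preds {n4,n5}: {n0,n4} ∩ {n0,n2,n5} = {n0}; idom=n0

Frontier:
  join n2 pred n0: · stop@n0
  join n2 pred n3: n3→n2 stop@n0
  join n2 pred n5: n5→n2 stop@n0
  join n4 pred n1: n1 stop@n0
  join n4 pred n3: n3→n2 stop@n0
  join n6 pred n4: n4 stop@n0
  join n6 pred n5: n5→n2 stop@n0
  n0 → ∅
  n1 → {n4}
  n2 → {n2,n4,n6}
  n3 → {n2,n4}
  n4 → {n6}
  n5 → {n2,n6}
  n6 → ∅

φ for b: defs {n2,n4}
  DF⁺ = {n2,n4,n6}

Answer: ["n2", "n4", "n6"]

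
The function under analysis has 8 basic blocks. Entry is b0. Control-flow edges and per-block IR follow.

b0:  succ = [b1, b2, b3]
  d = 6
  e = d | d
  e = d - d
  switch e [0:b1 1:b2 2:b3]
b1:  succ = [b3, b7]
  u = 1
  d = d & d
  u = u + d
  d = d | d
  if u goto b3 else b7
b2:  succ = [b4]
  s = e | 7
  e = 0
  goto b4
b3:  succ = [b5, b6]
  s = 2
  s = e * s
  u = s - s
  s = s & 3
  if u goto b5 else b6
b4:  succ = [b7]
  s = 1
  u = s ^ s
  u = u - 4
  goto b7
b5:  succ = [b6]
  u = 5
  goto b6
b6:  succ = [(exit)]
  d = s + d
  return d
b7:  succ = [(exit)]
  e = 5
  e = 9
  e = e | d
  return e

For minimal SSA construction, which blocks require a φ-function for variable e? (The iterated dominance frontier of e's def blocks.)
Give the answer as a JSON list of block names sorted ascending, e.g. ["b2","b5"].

Answer: ["b7"]

Analysis:
idom tree: b1←b0 b2←b0 b3←b0 b4←b2 b5←b3 b6←b3 b7←b0
Dom∩ at merges:
  b3: preds {b0,b1}: {b0} ∩ {b0,b1} = {b0}; idom=b0
  b6: preds {b3,b5}: {b0,b3} ∩ {b0,b3,b5} = {b0,b3}; idom=b3
  b7: preds {b1,b4}: {b0,b1} ∩ {b0,b2,b4} = {b0}; idom=b0

Frontier:
  b3←b0: walk · to b0
  b3←b1: walk b1 to b0
  b6←b3: walk · to b3
  b6←b5: walk b5 to b3
  b7←b1: walk b1 to b0
  b7←b4: walk b4→b2 to b0
  b0 → ∅
  b1 → {b3,b7}
  b2 → {b7}
  b3 → ∅
  b4 → {b7}
  b5 → {b6}
  b6 → ∅
  b7 → ∅

φ for e: defs {b0,b2,b7}
  DF⁺ = {b7}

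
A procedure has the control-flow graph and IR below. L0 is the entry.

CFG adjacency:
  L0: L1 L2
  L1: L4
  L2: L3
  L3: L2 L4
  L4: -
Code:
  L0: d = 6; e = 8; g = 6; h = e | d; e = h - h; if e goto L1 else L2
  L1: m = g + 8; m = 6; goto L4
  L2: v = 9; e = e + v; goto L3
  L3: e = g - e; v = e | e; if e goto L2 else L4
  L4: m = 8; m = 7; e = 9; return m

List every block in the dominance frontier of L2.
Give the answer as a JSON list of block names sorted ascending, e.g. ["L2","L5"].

idom tree: L1←L0 L2←L0 L3←L2 L4←L0
Dom∩ at merges:
  L2: preds {L0,L3}: {L0} ∩ {L0,L2,L3} = {L0}; idom=L0
  L4: preds {L1,L3}: {L0,L1} ∩ {L0,L2,L3} = {L0}; idom=L0

DF derivation:
  join L2 pred L0: · stop@L0
  join L2 pred L3: L3→L2 stop@L0
  join L4 pred L1: L1 stop@L0
  join L4 pred L3: L3→L2 stop@L0
  L0: DF=∅
  L1: DF={L4}
  L2: DF={L2,L4}
  L3: DF={L2,L4}
  L4: DF=∅

DF(L2) = ["L2", "L4"]

Answer: ["L2", "L4"]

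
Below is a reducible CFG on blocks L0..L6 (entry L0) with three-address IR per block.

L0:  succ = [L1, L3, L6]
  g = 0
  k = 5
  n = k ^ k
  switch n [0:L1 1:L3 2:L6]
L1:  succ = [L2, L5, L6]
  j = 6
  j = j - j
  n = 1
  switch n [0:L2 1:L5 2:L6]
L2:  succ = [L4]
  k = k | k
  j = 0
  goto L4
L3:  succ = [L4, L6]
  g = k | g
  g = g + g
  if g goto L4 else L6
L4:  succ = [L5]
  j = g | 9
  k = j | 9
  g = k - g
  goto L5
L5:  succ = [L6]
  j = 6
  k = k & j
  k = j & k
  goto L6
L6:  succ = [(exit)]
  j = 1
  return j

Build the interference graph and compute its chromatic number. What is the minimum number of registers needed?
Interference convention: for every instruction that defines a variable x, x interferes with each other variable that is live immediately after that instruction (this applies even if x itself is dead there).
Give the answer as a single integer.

Answer: 3

Working:
Block summaries:
  L0 def {g,k,n} use ∅
  L1 def {j,n} use ∅
  L2 def {j,k} use {k}
  L3 def {g} use {g,k}
  L4 def {g,j,k} use {g}
  L5 def {j,k} use {k}
  L6 def {j} use ∅

Backward fixpoint:
  live L0: ∅→{g,k}
  live L1: {g,k}→{g,k}
  live L2: {g,k}→{g}
  live L3: {g,k}→{g}
  live L4: {g}→{k}
  live L5: {k}→∅
  live L6: ∅→∅

Interference:
  g — {j,k,n}
  j — {g,k}
  k — {g,j,n}
  n — {g,k}

Chromatic number:
  {g,j,k} pairwise interfere (3-clique) ⇒ χ ≥ 3
  3-colouring: R0={g}  R1={k}  R2={j,n}
  χ = 3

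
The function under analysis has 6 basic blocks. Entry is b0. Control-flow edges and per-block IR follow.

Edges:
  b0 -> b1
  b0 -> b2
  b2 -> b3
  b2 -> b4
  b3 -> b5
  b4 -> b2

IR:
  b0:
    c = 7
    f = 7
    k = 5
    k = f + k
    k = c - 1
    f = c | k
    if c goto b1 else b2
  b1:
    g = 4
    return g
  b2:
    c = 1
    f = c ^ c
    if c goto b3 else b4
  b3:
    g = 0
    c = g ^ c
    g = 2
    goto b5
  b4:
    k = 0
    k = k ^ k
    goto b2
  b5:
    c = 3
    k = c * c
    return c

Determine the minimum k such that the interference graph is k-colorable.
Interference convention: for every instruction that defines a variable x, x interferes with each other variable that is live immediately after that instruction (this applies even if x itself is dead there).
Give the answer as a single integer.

def/use:
  b0: {c,f,k} / ∅
  b1: {g} / ∅
  b2: {c,f} / ∅
  b3: {c,g} / {c}
  b4: {k} / ∅
  b5: {c,k} / ∅

Backward fixpoint:
  b0: in=∅ out=∅
  b1: in=∅ out=∅
  b2: in=∅ out={c}
  b3: in={c} out=∅
  b4: in=∅ out=∅
  b5: in=∅ out=∅

Interfere edges:
  c↔{f,g,k}
  f↔{c,k}
  g↔{c}
  k↔{c,f}

Registers:
  lower bound: {c,f,k} mutually conflict ⇒ χ ≥ 3
  assign c→c0 f→c1 g→c1 k→c2 — no edge inside a register ⇒ χ ≤ 3
  χ = 3

Answer: 3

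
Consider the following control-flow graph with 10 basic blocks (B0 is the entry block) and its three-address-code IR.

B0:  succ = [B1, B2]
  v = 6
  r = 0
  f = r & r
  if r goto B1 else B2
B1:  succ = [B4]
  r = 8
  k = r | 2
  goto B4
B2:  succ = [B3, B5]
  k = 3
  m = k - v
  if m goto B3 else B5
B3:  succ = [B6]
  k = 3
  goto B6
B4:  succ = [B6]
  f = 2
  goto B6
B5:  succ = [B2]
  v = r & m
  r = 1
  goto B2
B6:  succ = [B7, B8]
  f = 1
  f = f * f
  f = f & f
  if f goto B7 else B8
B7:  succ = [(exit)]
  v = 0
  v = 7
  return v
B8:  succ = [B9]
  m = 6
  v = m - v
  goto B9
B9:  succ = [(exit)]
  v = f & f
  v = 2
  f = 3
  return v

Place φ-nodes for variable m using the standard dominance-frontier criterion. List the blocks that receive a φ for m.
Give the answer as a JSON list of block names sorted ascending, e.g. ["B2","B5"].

idom tree: B1←B0 B2←B0 B3←B2 B4←B1 B5←B2 B6←B0 B7←B6 B8←B6 B9←B8
Dom at joins:
  B2: preds {B0,B5}: {B0} ∩ {B0,B2,B5} = {B0}; idom=B0
  B6: preds {B3,B4}: {B0,B2,B3} ∩ {B0,B1,B4} = {B0}; idom=B0

DF derivation:
  join B2 pred B0: · stop@B0
  join B2 pred B5: B5→B2 stop@B0
  join B6 pred B3: B3→B2 stop@B0
  join B6 pred B4: B4→B1 stop@B0
  B0: DF=∅
  B1: DF={B6}
  B2: DF={B2,B6}
  B3: DF={B6}
  B4: DF={B6}
  B5: DF={B2}
  B6: DF=∅
  B7: DF=∅
  B8: DF=∅
  B9: DF=∅

φ for m: defs {B2,B8}
  DF⁺ = {B2,B6}

Answer: ["B2", "B6"]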